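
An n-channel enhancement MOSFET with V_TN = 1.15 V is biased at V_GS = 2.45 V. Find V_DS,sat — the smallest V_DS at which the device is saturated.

The boundary between triode and saturation is V_DS = V_GS − V_TN = V_ov.
V_ov = 2.45 − 1.15 = 1.3 V.

V_DS,sat = 1.30 V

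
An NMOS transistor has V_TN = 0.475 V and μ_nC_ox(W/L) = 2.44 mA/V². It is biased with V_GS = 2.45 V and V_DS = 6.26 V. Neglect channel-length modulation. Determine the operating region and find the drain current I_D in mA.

V_ov = V_GS − V_TN = 2.45 − 0.475 = 1.98 V.
Since V_DS = 6.26 V ≥ V_ov = 1.98 V, the device is in saturation.
I_D = ½ k_n V_ov² = 0.5 × 2.44 × 1.98² = 4.76 mA.

Saturation; I_D = 4.76 mA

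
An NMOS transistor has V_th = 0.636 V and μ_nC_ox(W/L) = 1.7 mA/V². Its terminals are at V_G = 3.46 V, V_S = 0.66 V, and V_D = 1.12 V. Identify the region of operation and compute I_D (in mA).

V_GS = V_G − V_S = 3.46 − 0.66 = 2.8 V; V_DS = V_D − V_S = 1.12 − 0.66 = 0.46 V.
V_ov = V_GS − V_th = 2.8 − 0.636 = 2.16 V.
Since V_DS = 0.46 V < V_ov = 2.16 V, the device is in the triode region.
I_D = k_n [V_ov · V_DS − ½ V_DS²] = 1.7 × [2.16 × 0.46 − 0.5 × 0.46²] = 1.51 mA.

Triode; I_D = 1.51 mA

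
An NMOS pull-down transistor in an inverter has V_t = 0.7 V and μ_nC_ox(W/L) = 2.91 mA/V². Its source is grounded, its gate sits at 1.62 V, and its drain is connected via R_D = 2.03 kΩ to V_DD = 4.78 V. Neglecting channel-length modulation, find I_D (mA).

V_GS = V_G = 1.62 V, so V_ov = 1.62 − 0.7 = 0.92 V.
Assume saturation: I_D = ½ k_n V_ov² = 0.5 × 2.91 × 0.92² = 1.23 mA, giving V_DS = V_DD − I_D R_D = 4.78 − 1.23 × 2.03 = 2.28 V.
V_DS = 2.28 V ≥ V_ov = 0.92 V, confirming saturation.

I_D = 1.23 mA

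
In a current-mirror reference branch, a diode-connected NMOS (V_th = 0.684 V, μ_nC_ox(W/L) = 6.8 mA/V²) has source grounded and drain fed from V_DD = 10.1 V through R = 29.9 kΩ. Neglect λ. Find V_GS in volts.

V_GS = 0.983 V

With gate tied to drain, V_GS = V_DS ≥ V_GS − V_th, so the device is in saturation.
KCL at the drain: ½ k_n (V_GS − V_th)² = (V_DD − V_GS)/R.
Let x = V_GS − 0.684. Then 102 x² + x − 9.416 = 0, giving x = 0.299 V (positive root), so V_GS = 0.983 V.
I_D = (V_DD − V_GS)/R = (10.1 − 0.983) / 29.9 = 0.305 mA.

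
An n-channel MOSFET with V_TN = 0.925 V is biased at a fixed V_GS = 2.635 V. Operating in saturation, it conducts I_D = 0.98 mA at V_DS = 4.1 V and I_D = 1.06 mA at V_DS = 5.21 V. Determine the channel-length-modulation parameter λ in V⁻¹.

With V_GS fixed, I_D ∝ (1 + λ V_DS) in saturation, so I_D2/I_D1 = (1 + λ V_DS2)/(1 + λ V_DS1).
1.06/0.98 = 1.082 = (1 + 5.21 λ)/(1 + 4.1 λ).
Solving: λ (I_D1 V_DS2 − I_D2 V_DS1) = I_D2 − I_D1, so λ = (1.06 − 0.98) / (0.98 × 5.21 − 1.06 × 4.1) = 0.08 / 0.76 = 0.105 V⁻¹.

λ = 0.105 V⁻¹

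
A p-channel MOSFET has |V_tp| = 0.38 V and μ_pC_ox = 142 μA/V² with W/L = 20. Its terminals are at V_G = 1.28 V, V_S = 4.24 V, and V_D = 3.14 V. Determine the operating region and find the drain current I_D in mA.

V_SG = V_S − V_G = 4.24 − 1.28 = 2.96 V; V_SD = V_S − V_D = 4.24 − 3.14 = 1.1 V.
k_p = μ_pC_ox · (W/L) = 2.84 mA/V².
V_ov = V_SG − |V_tp| = 2.96 − 0.38 = 2.58 V.
Since V_SD = 1.1 V < V_ov = 2.58 V, the device is in the triode region.
I_D = k_p [V_ov · V_SD − ½ V_SD²] = 2.84 × [2.58 × 1.1 − 0.5 × 1.1²] = 6.34 mA.

Triode; I_D = 6.34 mA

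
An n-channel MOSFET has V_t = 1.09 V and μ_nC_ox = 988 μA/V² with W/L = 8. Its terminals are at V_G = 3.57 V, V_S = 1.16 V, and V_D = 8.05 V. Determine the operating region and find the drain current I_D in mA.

Saturation; I_D = 6.89 mA

V_GS = V_G − V_S = 3.57 − 1.16 = 2.41 V; V_DS = V_D − V_S = 8.05 − 1.16 = 6.89 V.
k_n = μ_nC_ox · (W/L) = 7.904 mA/V².
V_ov = V_GS − V_t = 2.41 − 1.09 = 1.32 V.
Since V_DS = 6.89 V ≥ V_ov = 1.32 V, the device is in saturation.
I_D = ½ k_n V_ov² = 0.5 × 7.904 × 1.32² = 6.89 mA.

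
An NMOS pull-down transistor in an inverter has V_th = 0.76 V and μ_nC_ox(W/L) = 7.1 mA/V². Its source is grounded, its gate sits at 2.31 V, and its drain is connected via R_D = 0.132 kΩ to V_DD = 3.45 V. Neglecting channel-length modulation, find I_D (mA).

I_D = 8.53 mA

V_GS = V_G = 2.31 V, so V_ov = 2.31 − 0.76 = 1.55 V.
Assume saturation: I_D = ½ k_n V_ov² = 0.5 × 7.1 × 1.55² = 8.53 mA, giving V_DS = V_DD − I_D R_D = 3.45 − 8.53 × 0.132 = 2.32 V.
V_DS = 2.32 V ≥ V_ov = 1.55 V, confirming saturation.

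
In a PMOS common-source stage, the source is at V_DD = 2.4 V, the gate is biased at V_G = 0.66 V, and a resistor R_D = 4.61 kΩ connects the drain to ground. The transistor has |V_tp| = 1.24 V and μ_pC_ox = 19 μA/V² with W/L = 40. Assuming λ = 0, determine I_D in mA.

V_SG = V_DD − V_G = 2.4 − 0.66 = 1.74 V, so V_ov = 1.74 − 1.24 = 0.5 V.
k_p = μ_pC_ox · (W/L) = 0.76 mA/V².
Assume saturation: I_D = ½ k_p V_ov² = 0.5 × 0.76 × 0.5² = 0.095 mA, giving V_SD = V_DD − I_D R_D = 2.4 − 0.095 × 4.61 = 1.96 V.
V_SD = 1.96 V ≥ V_ov = 0.5 V, confirming saturation.

I_D = 0.0950 mA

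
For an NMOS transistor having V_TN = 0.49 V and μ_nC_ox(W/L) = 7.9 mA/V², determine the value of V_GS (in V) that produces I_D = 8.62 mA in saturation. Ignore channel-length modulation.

V_GS = 1.97 V

In saturation I_D = ½ k_n (V_GS − V_TN)², so V_GS − V_TN = √(2 I_D / k_n) = √(2 × 8.62 / 7.9) = 1.48 V.
V_GS = 0.49 + 1.48 = 1.97 V.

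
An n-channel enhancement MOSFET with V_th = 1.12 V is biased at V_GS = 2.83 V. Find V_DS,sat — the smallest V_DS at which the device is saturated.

V_DS,sat = 1.71 V

The boundary between triode and saturation is V_DS = V_GS − V_th = V_ov.
V_ov = 2.83 − 1.12 = 1.71 V.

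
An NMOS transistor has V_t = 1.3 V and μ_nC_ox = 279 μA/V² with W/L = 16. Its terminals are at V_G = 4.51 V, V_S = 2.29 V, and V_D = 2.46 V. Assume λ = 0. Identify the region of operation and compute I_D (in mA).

V_GS = V_G − V_S = 4.51 − 2.29 = 2.22 V; V_DS = V_D − V_S = 2.46 − 2.29 = 0.17 V.
k_n = μ_nC_ox · (W/L) = 4.464 mA/V².
V_ov = V_GS − V_t = 2.22 − 1.3 = 0.92 V.
Since V_DS = 0.17 V < V_ov = 0.92 V, the device is in the triode region.
I_D = k_n [V_ov · V_DS − ½ V_DS²] = 4.464 × [0.92 × 0.17 − 0.5 × 0.17²] = 0.634 mA.

Triode; I_D = 0.634 mA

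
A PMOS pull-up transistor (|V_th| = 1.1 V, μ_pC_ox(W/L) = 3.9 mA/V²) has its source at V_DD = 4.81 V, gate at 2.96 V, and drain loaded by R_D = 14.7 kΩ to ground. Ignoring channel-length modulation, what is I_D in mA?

V_SG = V_DD − V_G = 4.81 − 2.96 = 1.85 V, so V_ov = 1.85 − 1.1 = 0.75 V.
Assume saturation: I_D = ½ k_p V_ov² = 0.5 × 3.9 × 0.75² = 1.1 mA, giving V_SD = V_DD − I_D R_D = 4.81 − 1.1 × 14.7 = -11.3 V.
But -11.3 V < V_ov = 0.75 V, so the device is actually in triode.
In triode I_D = k_p[V_ov V_SD − ½ V_SD²] and I_D = (V_DD − V_SD)/R_D. Equating: 28.7 V_SD² − 44 V_SD + 4.81 = 0, giving V_SD = 0.118 V (the root below V_ov).
I_D = (4.81 − 0.118) / 14.7 = 0.319 mA.

I_D = 0.319 mA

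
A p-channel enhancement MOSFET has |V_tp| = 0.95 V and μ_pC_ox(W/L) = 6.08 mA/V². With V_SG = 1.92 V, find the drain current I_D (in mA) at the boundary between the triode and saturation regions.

I_D = 2.86 mA

At the boundary V_SD = V_ov = V_SG − |V_tp| = 1.92 − 0.95 = 0.97 V.
I_D = ½ k_p V_ov² = 0.5 × 6.08 × 0.97² = 2.86 mA.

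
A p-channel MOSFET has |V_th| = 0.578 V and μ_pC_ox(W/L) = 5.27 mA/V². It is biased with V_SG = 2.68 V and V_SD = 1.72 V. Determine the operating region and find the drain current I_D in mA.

Triode; I_D = 11.3 mA

V_ov = V_SG − |V_th| = 2.68 − 0.578 = 2.1 V.
Since V_SD = 1.72 V < V_ov = 2.1 V, the device is in the triode region.
I_D = k_p [V_ov · V_SD − ½ V_SD²] = 5.27 × [2.1 × 1.72 − 0.5 × 1.72²] = 11.3 mA.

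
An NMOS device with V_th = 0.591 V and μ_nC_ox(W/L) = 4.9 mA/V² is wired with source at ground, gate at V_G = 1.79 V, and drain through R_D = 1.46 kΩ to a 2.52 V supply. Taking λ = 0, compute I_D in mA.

I_D = 1.52 mA

V_GS = V_G = 1.79 V, so V_ov = 1.79 − 0.591 = 1.2 V.
Assume saturation: I_D = ½ k_n V_ov² = 0.5 × 4.9 × 1.2² = 3.52 mA, giving V_DS = V_DD − I_D R_D = 2.52 − 3.52 × 1.46 = -2.62 V.
But -2.62 V < V_ov = 1.2 V, so the device is actually in triode.
In triode I_D = k_n[V_ov V_DS − ½ V_DS²] and I_D = (V_DD − V_DS)/R_D. Equating: 3.58 V_DS² − 9.578 V_DS + 2.52 = 0, giving V_DS = 0.296 V (the root below V_ov).
I_D = (2.52 − 0.296) / 1.46 = 1.52 mA.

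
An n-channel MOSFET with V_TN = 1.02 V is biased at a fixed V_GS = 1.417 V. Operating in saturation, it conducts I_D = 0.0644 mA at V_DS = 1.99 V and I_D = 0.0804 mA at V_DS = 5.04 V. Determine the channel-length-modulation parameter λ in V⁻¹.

λ = 0.0972 V⁻¹

With V_GS fixed, I_D ∝ (1 + λ V_DS) in saturation, so I_D2/I_D1 = (1 + λ V_DS2)/(1 + λ V_DS1).
0.0804/0.0644 = 1.248 = (1 + 5.04 λ)/(1 + 1.99 λ).
Solving: λ (I_D1 V_DS2 − I_D2 V_DS1) = I_D2 − I_D1, so λ = (0.0804 − 0.0644) / (0.0644 × 5.04 − 0.0804 × 1.99) = 0.016 / 0.165 = 0.0972 V⁻¹.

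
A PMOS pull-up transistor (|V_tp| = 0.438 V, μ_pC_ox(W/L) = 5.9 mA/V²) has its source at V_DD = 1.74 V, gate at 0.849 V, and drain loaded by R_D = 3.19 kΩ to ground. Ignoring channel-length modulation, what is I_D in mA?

V_SG = V_DD − V_G = 1.74 − 0.849 = 0.891 V, so V_ov = 0.891 − 0.438 = 0.453 V.
Assume saturation: I_D = ½ k_p V_ov² = 0.5 × 5.9 × 0.453² = 0.605 mA, giving V_SD = V_DD − I_D R_D = 1.74 − 0.605 × 3.19 = -0.191 V.
But -0.191 V < V_ov = 0.453 V, so the device is actually in triode.
In triode I_D = k_p[V_ov V_SD − ½ V_SD²] and I_D = (V_DD − V_SD)/R_D. Equating: 9.41 V_SD² − 9.526 V_SD + 1.74 = 0, giving V_SD = 0.239 V (the root below V_ov).
I_D = (1.74 − 0.239) / 3.19 = 0.47 mA.

I_D = 0.470 mA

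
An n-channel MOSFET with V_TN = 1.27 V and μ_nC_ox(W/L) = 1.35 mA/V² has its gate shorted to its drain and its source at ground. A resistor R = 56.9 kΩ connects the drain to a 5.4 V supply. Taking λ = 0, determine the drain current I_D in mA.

I_D = 0.0670 mA

With gate tied to drain, V_GS = V_DS ≥ V_GS − V_TN, so the device is in saturation.
KCL at the drain: ½ k_n (V_GS − V_TN)² = (V_DD − V_GS)/R.
Let x = V_GS − 1.27. Then 38.4 x² + x − 4.13 = 0, giving x = 0.315 V (positive root), so V_GS = 1.59 V.
I_D = (V_DD − V_GS)/R = (5.4 − 1.59) / 56.9 = 0.067 mA.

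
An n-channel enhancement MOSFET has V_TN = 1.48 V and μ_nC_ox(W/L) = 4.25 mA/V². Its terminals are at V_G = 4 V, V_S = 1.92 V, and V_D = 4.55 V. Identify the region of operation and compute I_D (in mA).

V_GS = V_G − V_S = 4 − 1.92 = 2.08 V; V_DS = V_D − V_S = 4.55 − 1.92 = 2.63 V.
V_ov = V_GS − V_TN = 2.08 − 1.48 = 0.6 V.
Since V_DS = 2.63 V ≥ V_ov = 0.6 V, the device is in saturation.
I_D = ½ k_n V_ov² = 0.5 × 4.25 × 0.6² = 0.765 mA.

Saturation; I_D = 0.765 mA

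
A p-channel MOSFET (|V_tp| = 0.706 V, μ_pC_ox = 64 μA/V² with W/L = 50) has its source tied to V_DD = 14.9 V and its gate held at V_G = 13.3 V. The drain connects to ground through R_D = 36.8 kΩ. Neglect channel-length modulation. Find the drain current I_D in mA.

V_SG = V_DD − V_G = 14.9 − 13.3 = 1.6 V, so V_ov = 1.6 − 0.706 = 0.894 V.
k_p = μ_pC_ox · (W/L) = 3.2 mA/V².
Assume saturation: I_D = ½ k_p V_ov² = 0.5 × 3.2 × 0.894² = 1.28 mA, giving V_SD = V_DD − I_D R_D = 14.9 − 1.28 × 36.8 = -32.2 V.
But -32.2 V < V_ov = 0.894 V, so the device is actually in triode.
In triode I_D = k_p[V_ov V_SD − ½ V_SD²] and I_D = (V_DD − V_SD)/R_D. Equating: 58.9 V_SD² − 106.3 V_SD + 14.9 = 0, giving V_SD = 0.153 V (the root below V_ov).
I_D = (14.9 − 0.153) / 36.8 = 0.401 mA.

I_D = 0.401 mA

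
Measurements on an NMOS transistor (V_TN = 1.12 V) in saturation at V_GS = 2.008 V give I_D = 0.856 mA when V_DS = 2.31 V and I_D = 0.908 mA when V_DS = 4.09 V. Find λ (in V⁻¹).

λ = 0.0370 V⁻¹

With V_GS fixed, I_D ∝ (1 + λ V_DS) in saturation, so I_D2/I_D1 = (1 + λ V_DS2)/(1 + λ V_DS1).
0.908/0.856 = 1.061 = (1 + 4.09 λ)/(1 + 2.31 λ).
Solving: λ (I_D1 V_DS2 − I_D2 V_DS1) = I_D2 − I_D1, so λ = (0.908 − 0.856) / (0.856 × 4.09 − 0.908 × 2.31) = 0.052 / 1.4 = 0.037 V⁻¹.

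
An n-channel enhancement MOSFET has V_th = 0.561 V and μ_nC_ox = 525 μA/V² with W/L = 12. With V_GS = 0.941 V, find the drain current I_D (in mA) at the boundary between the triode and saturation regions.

At the boundary V_DS = V_ov = V_GS − V_th = 0.941 − 0.561 = 0.38 V.
k_n = μ_nC_ox · (W/L) = 6.3 mA/V².
I_D = ½ k_n V_ov² = 0.5 × 6.3 × 0.38² = 0.455 mA.

I_D = 0.455 mA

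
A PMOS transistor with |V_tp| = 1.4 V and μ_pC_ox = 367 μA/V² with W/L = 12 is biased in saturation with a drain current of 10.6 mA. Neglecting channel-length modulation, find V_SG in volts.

V_SG = 3.59 V

k_p = μ_pC_ox · (W/L) = 4.404 mA/V².
In saturation I_D = ½ k_p (V_SG − |V_tp|)², so V_SG − |V_tp| = √(2 I_D / k_p) = √(2 × 10.6 / 4.404) = 2.19 V.
V_SG = 1.4 + 2.19 = 3.59 V.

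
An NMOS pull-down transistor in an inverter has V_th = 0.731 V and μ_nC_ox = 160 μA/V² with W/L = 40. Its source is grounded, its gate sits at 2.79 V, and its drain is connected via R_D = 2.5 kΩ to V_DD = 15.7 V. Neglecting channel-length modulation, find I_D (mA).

I_D = 6.07 mA

V_GS = V_G = 2.79 V, so V_ov = 2.79 − 0.731 = 2.06 V.
k_n = μ_nC_ox · (W/L) = 6.4 mA/V².
Assume saturation: I_D = ½ k_n V_ov² = 0.5 × 6.4 × 2.06² = 13.6 mA, giving V_DS = V_DD − I_D R_D = 15.7 − 13.6 × 2.5 = -18.2 V.
But -18.2 V < V_ov = 2.06 V, so the device is actually in triode.
In triode I_D = k_n[V_ov V_DS − ½ V_DS²] and I_D = (V_DD − V_DS)/R_D. Equating: 8 V_DS² − 33.94 V_DS + 15.7 = 0, giving V_DS = 0.528 V (the root below V_ov).
I_D = (15.7 − 0.528) / 2.5 = 6.07 mA.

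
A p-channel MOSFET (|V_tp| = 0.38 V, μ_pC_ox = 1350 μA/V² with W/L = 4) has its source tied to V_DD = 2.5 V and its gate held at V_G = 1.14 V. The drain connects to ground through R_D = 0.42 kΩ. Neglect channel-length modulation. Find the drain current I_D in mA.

I_D = 2.59 mA

V_SG = V_DD − V_G = 2.5 − 1.14 = 1.36 V, so V_ov = 1.36 − 0.38 = 0.98 V.
k_p = μ_pC_ox · (W/L) = 5.4 mA/V².
Assume saturation: I_D = ½ k_p V_ov² = 0.5 × 5.4 × 0.98² = 2.59 mA, giving V_SD = V_DD − I_D R_D = 2.5 − 2.59 × 0.42 = 1.41 V.
V_SD = 1.41 V ≥ V_ov = 0.98 V, confirming saturation.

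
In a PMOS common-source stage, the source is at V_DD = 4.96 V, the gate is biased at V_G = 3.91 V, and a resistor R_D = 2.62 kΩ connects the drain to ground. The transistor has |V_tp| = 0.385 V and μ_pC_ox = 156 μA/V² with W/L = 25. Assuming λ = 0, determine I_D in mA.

I_D = 0.862 mA

V_SG = V_DD − V_G = 4.96 − 3.91 = 1.05 V, so V_ov = 1.05 − 0.385 = 0.665 V.
k_p = μ_pC_ox · (W/L) = 3.9 mA/V².
Assume saturation: I_D = ½ k_p V_ov² = 0.5 × 3.9 × 0.665² = 0.862 mA, giving V_SD = V_DD − I_D R_D = 4.96 − 0.862 × 2.62 = 2.7 V.
V_SD = 2.7 V ≥ V_ov = 0.665 V, confirming saturation.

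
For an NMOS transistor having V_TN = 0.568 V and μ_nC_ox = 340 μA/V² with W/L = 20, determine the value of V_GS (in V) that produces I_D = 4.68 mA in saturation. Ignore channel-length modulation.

V_GS = 1.74 V

k_n = μ_nC_ox · (W/L) = 6.8 mA/V².
In saturation I_D = ½ k_n (V_GS − V_TN)², so V_GS − V_TN = √(2 I_D / k_n) = √(2 × 4.68 / 6.8) = 1.17 V.
V_GS = 0.568 + 1.17 = 1.74 V.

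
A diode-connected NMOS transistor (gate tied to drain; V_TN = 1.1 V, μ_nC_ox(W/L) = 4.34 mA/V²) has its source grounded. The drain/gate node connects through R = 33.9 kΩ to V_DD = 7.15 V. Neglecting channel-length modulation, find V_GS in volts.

V_GS = 1.38 V

With gate tied to drain, V_GS = V_DS ≥ V_GS − V_TN, so the device is in saturation.
KCL at the drain: ½ k_n (V_GS − V_TN)² = (V_DD − V_GS)/R.
Let x = V_GS − 1.1. Then 73.6 x² + x − 6.05 = 0, giving x = 0.28 V (positive root), so V_GS = 1.38 V.
I_D = (V_DD − V_GS)/R = (7.15 − 1.38) / 33.9 = 0.17 mA.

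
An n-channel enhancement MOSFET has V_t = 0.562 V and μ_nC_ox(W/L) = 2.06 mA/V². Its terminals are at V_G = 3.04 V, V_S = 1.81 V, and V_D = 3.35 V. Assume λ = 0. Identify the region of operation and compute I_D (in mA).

V_GS = V_G − V_S = 3.04 − 1.81 = 1.23 V; V_DS = V_D − V_S = 3.35 − 1.81 = 1.54 V.
V_ov = V_GS − V_t = 1.23 − 0.562 = 0.668 V.
Since V_DS = 1.54 V ≥ V_ov = 0.668 V, the device is in saturation.
I_D = ½ k_n V_ov² = 0.5 × 2.06 × 0.668² = 0.46 mA.

Saturation; I_D = 0.460 mA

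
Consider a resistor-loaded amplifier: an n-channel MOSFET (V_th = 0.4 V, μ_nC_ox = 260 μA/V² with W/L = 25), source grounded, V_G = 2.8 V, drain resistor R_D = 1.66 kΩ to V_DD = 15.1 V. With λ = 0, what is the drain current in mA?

V_GS = V_G = 2.8 V, so V_ov = 2.8 − 0.4 = 2.4 V.
k_n = μ_nC_ox · (W/L) = 6.5 mA/V².
Assume saturation: I_D = ½ k_n V_ov² = 0.5 × 6.5 × 2.4² = 18.7 mA, giving V_DS = V_DD − I_D R_D = 15.1 − 18.7 × 1.66 = -16 V.
But -16 V < V_ov = 2.4 V, so the device is actually in triode.
In triode I_D = k_n[V_ov V_DS − ½ V_DS²] and I_D = (V_DD − V_DS)/R_D. Equating: 5.39 V_DS² − 26.9 V_DS + 15.1 = 0, giving V_DS = 0.645 V (the root below V_ov).
I_D = (15.1 − 0.645) / 1.66 = 8.71 mA.

I_D = 8.71 mA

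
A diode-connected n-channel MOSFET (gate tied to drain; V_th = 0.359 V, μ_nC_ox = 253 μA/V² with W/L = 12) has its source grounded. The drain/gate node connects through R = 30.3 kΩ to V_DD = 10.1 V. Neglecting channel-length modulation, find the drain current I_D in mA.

I_D = 0.307 mA

With gate tied to drain, V_GS = V_DS ≥ V_GS − V_th, so the device is in saturation.
k_n = μ_nC_ox · (W/L) = 3.036 mA/V².
KCL at the drain: ½ k_n (V_GS − V_th)² = (V_DD − V_GS)/R.
Let x = V_GS − 0.359. Then 46 x² + x − 9.741 = 0, giving x = 0.449 V (positive root), so V_GS = 0.808 V.
I_D = (V_DD − V_GS)/R = (10.1 − 0.808) / 30.3 = 0.307 mA.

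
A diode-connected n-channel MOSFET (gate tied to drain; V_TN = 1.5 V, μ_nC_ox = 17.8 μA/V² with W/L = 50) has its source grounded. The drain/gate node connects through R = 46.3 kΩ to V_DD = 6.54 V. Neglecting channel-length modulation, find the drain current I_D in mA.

I_D = 0.0987 mA

With gate tied to drain, V_GS = V_DS ≥ V_GS − V_TN, so the device is in saturation.
k_n = μ_nC_ox · (W/L) = 0.89 mA/V².
KCL at the drain: ½ k_n (V_GS − V_TN)² = (V_DD − V_GS)/R.
Let x = V_GS − 1.5. Then 20.6 x² + x − 5.04 = 0, giving x = 0.471 V (positive root), so V_GS = 1.97 V.
I_D = (V_DD − V_GS)/R = (6.54 − 1.97) / 46.3 = 0.0987 mA.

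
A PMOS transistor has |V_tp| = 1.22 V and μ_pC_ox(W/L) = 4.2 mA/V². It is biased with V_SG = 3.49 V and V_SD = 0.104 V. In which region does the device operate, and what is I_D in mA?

V_ov = V_SG − |V_tp| = 3.49 − 1.22 = 2.27 V.
Since V_SD = 0.104 V < V_ov = 2.27 V, the device is in the triode region.
I_D = k_p [V_ov · V_SD − ½ V_SD²] = 4.2 × [2.27 × 0.104 − 0.5 × 0.104²] = 0.969 mA.

Triode; I_D = 0.969 mA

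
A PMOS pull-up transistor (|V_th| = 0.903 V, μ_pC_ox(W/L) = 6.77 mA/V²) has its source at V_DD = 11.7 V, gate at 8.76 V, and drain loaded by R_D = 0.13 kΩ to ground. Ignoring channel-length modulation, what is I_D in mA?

V_SG = V_DD − V_G = 11.7 − 8.76 = 2.94 V, so V_ov = 2.94 − 0.903 = 2.04 V.
Assume saturation: I_D = ½ k_p V_ov² = 0.5 × 6.77 × 2.04² = 14 mA, giving V_SD = V_DD − I_D R_D = 11.7 − 14 × 0.13 = 9.87 V.
V_SD = 9.87 V ≥ V_ov = 2.04 V, confirming saturation.

I_D = 14.0 mA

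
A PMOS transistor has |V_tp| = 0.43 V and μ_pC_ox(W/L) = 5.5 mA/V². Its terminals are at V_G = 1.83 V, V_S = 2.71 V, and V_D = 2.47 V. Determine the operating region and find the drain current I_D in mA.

Triode; I_D = 0.436 mA

V_SG = V_S − V_G = 2.71 − 1.83 = 0.88 V; V_SD = V_S − V_D = 2.71 − 2.47 = 0.24 V.
V_ov = V_SG − |V_tp| = 0.88 − 0.43 = 0.45 V.
Since V_SD = 0.24 V < V_ov = 0.45 V, the device is in the triode region.
I_D = k_p [V_ov · V_SD − ½ V_SD²] = 5.5 × [0.45 × 0.24 − 0.5 × 0.24²] = 0.436 mA.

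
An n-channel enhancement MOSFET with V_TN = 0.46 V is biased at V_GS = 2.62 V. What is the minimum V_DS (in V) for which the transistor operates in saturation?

V_DS,sat = 2.16 V

The boundary between triode and saturation is V_DS = V_GS − V_TN = V_ov.
V_ov = 2.62 − 0.46 = 2.16 V.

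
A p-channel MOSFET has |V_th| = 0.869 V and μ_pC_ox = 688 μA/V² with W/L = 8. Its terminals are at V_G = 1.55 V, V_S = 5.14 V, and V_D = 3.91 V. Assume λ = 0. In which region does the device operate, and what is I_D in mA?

V_SG = V_S − V_G = 5.14 − 1.55 = 3.59 V; V_SD = V_S − V_D = 5.14 − 3.91 = 1.23 V.
k_p = μ_pC_ox · (W/L) = 5.504 mA/V².
V_ov = V_SG − |V_th| = 3.59 − 0.869 = 2.72 V.
Since V_SD = 1.23 V < V_ov = 2.72 V, the device is in the triode region.
I_D = k_p [V_ov · V_SD − ½ V_SD²] = 5.504 × [2.72 × 1.23 − 0.5 × 1.23²] = 14.3 mA.

Triode; I_D = 14.3 mA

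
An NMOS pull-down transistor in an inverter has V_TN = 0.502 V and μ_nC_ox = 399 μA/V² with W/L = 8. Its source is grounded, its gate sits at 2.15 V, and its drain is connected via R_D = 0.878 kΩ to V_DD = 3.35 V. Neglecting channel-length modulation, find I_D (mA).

V_GS = V_G = 2.15 V, so V_ov = 2.15 − 0.502 = 1.65 V.
k_n = μ_nC_ox · (W/L) = 3.192 mA/V².
Assume saturation: I_D = ½ k_n V_ov² = 0.5 × 3.192 × 1.65² = 4.33 mA, giving V_DS = V_DD − I_D R_D = 3.35 − 4.33 × 0.878 = -0.456 V.
But -0.456 V < V_ov = 1.65 V, so the device is actually in triode.
In triode I_D = k_n[V_ov V_DS − ½ V_DS²] and I_D = (V_DD − V_DS)/R_D. Equating: 1.4 V_DS² − 5.619 V_DS + 3.35 = 0, giving V_DS = 0.729 V (the root below V_ov).
I_D = (3.35 − 0.729) / 0.878 = 2.99 mA.

I_D = 2.99 mA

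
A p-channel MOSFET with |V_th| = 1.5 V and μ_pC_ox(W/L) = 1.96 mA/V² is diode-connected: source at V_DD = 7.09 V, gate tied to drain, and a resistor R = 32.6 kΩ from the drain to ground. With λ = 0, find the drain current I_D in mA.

With gate tied to drain, V_SG = V_SD ≥ V_SG − |V_th|, so the device is in saturation.
KCL at the drain: ½ k_p (V_SG − |V_th|)² = (V_DD − V_SG)/R.
Let x = V_SG − 1.5. Then 31.9 x² + x − 5.59 = 0, giving x = 0.403 V (positive root), so V_SG = 1.9 V.
I_D = (V_DD − V_SG)/R = (7.09 − 1.9) / 32.6 = 0.159 mA.

I_D = 0.159 mA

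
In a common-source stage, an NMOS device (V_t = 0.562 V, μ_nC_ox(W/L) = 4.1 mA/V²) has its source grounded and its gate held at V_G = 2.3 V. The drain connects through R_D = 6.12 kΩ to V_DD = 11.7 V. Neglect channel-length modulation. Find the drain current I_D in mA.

I_D = 1.87 mA

V_GS = V_G = 2.3 V, so V_ov = 2.3 − 0.562 = 1.74 V.
Assume saturation: I_D = ½ k_n V_ov² = 0.5 × 4.1 × 1.74² = 6.19 mA, giving V_DS = V_DD − I_D R_D = 11.7 − 6.19 × 6.12 = -26.2 V.
But -26.2 V < V_ov = 1.74 V, so the device is actually in triode.
In triode I_D = k_n[V_ov V_DS − ½ V_DS²] and I_D = (V_DD − V_DS)/R_D. Equating: 12.5 V_DS² − 44.61 V_DS + 11.7 = 0, giving V_DS = 0.285 V (the root below V_ov).
I_D = (11.7 − 0.285) / 6.12 = 1.87 mA.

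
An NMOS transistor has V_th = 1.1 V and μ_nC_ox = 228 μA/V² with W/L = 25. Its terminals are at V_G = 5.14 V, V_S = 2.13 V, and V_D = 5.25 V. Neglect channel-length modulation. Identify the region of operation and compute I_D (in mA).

V_GS = V_G − V_S = 5.14 − 2.13 = 3.01 V; V_DS = V_D − V_S = 5.25 − 2.13 = 3.12 V.
k_n = μ_nC_ox · (W/L) = 5.7 mA/V².
V_ov = V_GS − V_th = 3.01 − 1.1 = 1.91 V.
Since V_DS = 3.12 V ≥ V_ov = 1.91 V, the device is in saturation.
I_D = ½ k_n V_ov² = 0.5 × 5.7 × 1.91² = 10.4 mA.

Saturation; I_D = 10.4 mA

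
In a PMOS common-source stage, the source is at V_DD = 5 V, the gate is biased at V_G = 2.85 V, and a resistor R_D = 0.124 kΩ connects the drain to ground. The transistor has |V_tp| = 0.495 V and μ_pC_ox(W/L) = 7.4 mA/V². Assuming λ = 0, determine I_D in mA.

I_D = 10.1 mA

V_SG = V_DD − V_G = 5 − 2.85 = 2.15 V, so V_ov = 2.15 − 0.495 = 1.65 V.
Assume saturation: I_D = ½ k_p V_ov² = 0.5 × 7.4 × 1.65² = 10.1 mA, giving V_SD = V_DD − I_D R_D = 5 − 10.1 × 0.124 = 3.74 V.
V_SD = 3.74 V ≥ V_ov = 1.65 V, confirming saturation.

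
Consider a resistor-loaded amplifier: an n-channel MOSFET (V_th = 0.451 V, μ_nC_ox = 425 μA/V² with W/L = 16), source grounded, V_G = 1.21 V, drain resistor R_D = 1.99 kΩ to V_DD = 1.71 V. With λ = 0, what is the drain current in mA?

V_GS = V_G = 1.21 V, so V_ov = 1.21 − 0.451 = 0.759 V.
k_n = μ_nC_ox · (W/L) = 6.8 mA/V².
Assume saturation: I_D = ½ k_n V_ov² = 0.5 × 6.8 × 0.759² = 1.96 mA, giving V_DS = V_DD − I_D R_D = 1.71 − 1.96 × 1.99 = -2.19 V.
But -2.19 V < V_ov = 0.759 V, so the device is actually in triode.
In triode I_D = k_n[V_ov V_DS − ½ V_DS²] and I_D = (V_DD − V_DS)/R_D. Equating: 6.77 V_DS² − 11.27 V_DS + 1.71 = 0, giving V_DS = 0.169 V (the root below V_ov).
I_D = (1.71 − 0.169) / 1.99 = 0.774 mA.

I_D = 0.774 mA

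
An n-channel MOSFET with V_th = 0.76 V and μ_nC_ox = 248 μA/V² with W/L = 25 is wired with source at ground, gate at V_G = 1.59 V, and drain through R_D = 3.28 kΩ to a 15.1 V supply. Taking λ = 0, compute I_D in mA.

I_D = 2.14 mA

V_GS = V_G = 1.59 V, so V_ov = 1.59 − 0.76 = 0.83 V.
k_n = μ_nC_ox · (W/L) = 6.2 mA/V².
Assume saturation: I_D = ½ k_n V_ov² = 0.5 × 6.2 × 0.83² = 2.14 mA, giving V_DS = V_DD − I_D R_D = 15.1 − 2.14 × 3.28 = 8.1 V.
V_DS = 8.1 V ≥ V_ov = 0.83 V, confirming saturation.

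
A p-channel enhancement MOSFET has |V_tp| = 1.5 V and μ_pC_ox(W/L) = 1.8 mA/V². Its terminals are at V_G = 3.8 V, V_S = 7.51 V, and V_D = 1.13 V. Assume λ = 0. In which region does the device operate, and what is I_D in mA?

V_SG = V_S − V_G = 7.51 − 3.8 = 3.71 V; V_SD = V_S − V_D = 7.51 − 1.13 = 6.38 V.
V_ov = V_SG − |V_tp| = 3.71 − 1.5 = 2.21 V.
Since V_SD = 6.38 V ≥ V_ov = 2.21 V, the device is in saturation.
I_D = ½ k_p V_ov² = 0.5 × 1.8 × 2.21² = 4.4 mA.

Saturation; I_D = 4.40 mA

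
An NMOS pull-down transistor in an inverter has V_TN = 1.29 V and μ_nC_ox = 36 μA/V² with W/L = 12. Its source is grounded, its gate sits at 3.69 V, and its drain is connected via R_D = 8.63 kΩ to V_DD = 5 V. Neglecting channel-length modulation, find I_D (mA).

I_D = 0.514 mA

V_GS = V_G = 3.69 V, so V_ov = 3.69 − 1.29 = 2.4 V.
k_n = μ_nC_ox · (W/L) = 0.432 mA/V².
Assume saturation: I_D = ½ k_n V_ov² = 0.5 × 0.432 × 2.4² = 1.24 mA, giving V_DS = V_DD − I_D R_D = 5 − 1.24 × 8.63 = -5.74 V.
But -5.74 V < V_ov = 2.4 V, so the device is actually in triode.
In triode I_D = k_n[V_ov V_DS − ½ V_DS²] and I_D = (V_DD − V_DS)/R_D. Equating: 1.86 V_DS² − 9.948 V_DS + 5 = 0, giving V_DS = 0.562 V (the root below V_ov).
I_D = (5 − 0.562) / 8.63 = 0.514 mA.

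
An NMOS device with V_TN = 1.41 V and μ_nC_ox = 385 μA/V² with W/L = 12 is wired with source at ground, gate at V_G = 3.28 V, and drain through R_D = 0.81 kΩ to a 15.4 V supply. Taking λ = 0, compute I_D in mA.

V_GS = V_G = 3.28 V, so V_ov = 3.28 − 1.41 = 1.87 V.
k_n = μ_nC_ox · (W/L) = 4.62 mA/V².
Assume saturation: I_D = ½ k_n V_ov² = 0.5 × 4.62 × 1.87² = 8.08 mA, giving V_DS = V_DD − I_D R_D = 15.4 − 8.08 × 0.81 = 8.86 V.
V_DS = 8.86 V ≥ V_ov = 1.87 V, confirming saturation.

I_D = 8.08 mA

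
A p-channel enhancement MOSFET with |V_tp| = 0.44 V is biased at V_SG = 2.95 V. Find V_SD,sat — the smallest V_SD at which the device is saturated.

V_SD,sat = 2.51 V

The boundary between triode and saturation is V_SD = V_SG − |V_tp| = V_ov.
V_ov = 2.95 − 0.44 = 2.51 V.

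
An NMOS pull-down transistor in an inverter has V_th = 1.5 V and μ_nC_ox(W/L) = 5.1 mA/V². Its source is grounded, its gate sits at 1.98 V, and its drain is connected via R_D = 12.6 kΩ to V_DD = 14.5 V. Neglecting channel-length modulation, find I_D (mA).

I_D = 0.588 mA

V_GS = V_G = 1.98 V, so V_ov = 1.98 − 1.5 = 0.48 V.
Assume saturation: I_D = ½ k_n V_ov² = 0.5 × 5.1 × 0.48² = 0.588 mA, giving V_DS = V_DD − I_D R_D = 14.5 − 0.588 × 12.6 = 7.1 V.
V_DS = 7.1 V ≥ V_ov = 0.48 V, confirming saturation.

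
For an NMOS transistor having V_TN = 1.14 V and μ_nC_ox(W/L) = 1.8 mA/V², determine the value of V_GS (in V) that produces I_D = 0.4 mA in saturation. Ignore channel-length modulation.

In saturation I_D = ½ k_n (V_GS − V_TN)², so V_GS − V_TN = √(2 I_D / k_n) = √(2 × 0.4 / 1.8) = 0.667 V.
V_GS = 1.14 + 0.667 = 1.81 V.

V_GS = 1.81 V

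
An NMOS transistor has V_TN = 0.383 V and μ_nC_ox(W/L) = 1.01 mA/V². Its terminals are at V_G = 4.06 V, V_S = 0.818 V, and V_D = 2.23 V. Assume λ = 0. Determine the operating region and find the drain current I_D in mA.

Triode; I_D = 3.07 mA

V_GS = V_G − V_S = 4.06 − 0.818 = 3.24 V; V_DS = V_D − V_S = 2.23 − 0.818 = 1.41 V.
V_ov = V_GS − V_TN = 3.24 − 0.383 = 2.86 V.
Since V_DS = 1.41 V < V_ov = 2.86 V, the device is in the triode region.
I_D = k_n [V_ov · V_DS − ½ V_DS²] = 1.01 × [2.86 × 1.41 − 0.5 × 1.41²] = 3.07 mA.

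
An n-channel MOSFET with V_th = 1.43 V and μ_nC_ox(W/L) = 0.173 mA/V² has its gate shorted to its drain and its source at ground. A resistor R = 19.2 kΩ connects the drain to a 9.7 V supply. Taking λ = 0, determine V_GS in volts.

With gate tied to drain, V_GS = V_DS ≥ V_GS − V_th, so the device is in saturation.
KCL at the drain: ½ k_n (V_GS − V_th)² = (V_DD − V_GS)/R.
Let x = V_GS − 1.43. Then 1.66 x² + x − 8.27 = 0, giving x = 1.95 V (positive root), so V_GS = 3.38 V.
I_D = (V_DD − V_GS)/R = (9.7 − 3.38) / 19.2 = 0.329 mA.

V_GS = 3.38 V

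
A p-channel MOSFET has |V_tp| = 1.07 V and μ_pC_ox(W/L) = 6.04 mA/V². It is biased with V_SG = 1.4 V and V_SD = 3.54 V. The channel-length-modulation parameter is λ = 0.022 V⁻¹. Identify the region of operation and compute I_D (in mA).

V_ov = V_SG − |V_tp| = 1.4 − 1.07 = 0.33 V.
Since V_SD = 3.54 V ≥ V_ov = 0.33 V, the device is in saturation.
I_D = ½ k_p V_ov² (1 + λ V_SD) = 0.5 × 6.04 × 0.33² × (1 + 0.022 × 3.54) = 0.354 mA.

Saturation; I_D = 0.354 mA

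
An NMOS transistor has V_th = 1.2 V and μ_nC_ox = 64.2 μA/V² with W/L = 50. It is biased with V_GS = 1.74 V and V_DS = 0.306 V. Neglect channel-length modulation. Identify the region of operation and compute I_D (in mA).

k_n = μ_nC_ox · (W/L) = 3.21 mA/V².
V_ov = V_GS − V_th = 1.74 − 1.2 = 0.54 V.
Since V_DS = 0.306 V < V_ov = 0.54 V, the device is in the triode region.
I_D = k_n [V_ov · V_DS − ½ V_DS²] = 3.21 × [0.54 × 0.306 − 0.5 × 0.306²] = 0.38 mA.

Triode; I_D = 0.380 mA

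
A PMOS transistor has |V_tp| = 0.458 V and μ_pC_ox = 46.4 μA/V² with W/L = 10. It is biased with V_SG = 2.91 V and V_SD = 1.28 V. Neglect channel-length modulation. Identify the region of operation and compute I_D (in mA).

Triode; I_D = 1.08 mA

k_p = μ_pC_ox · (W/L) = 0.464 mA/V².
V_ov = V_SG − |V_tp| = 2.91 − 0.458 = 2.45 V.
Since V_SD = 1.28 V < V_ov = 2.45 V, the device is in the triode region.
I_D = k_p [V_ov · V_SD − ½ V_SD²] = 0.464 × [2.45 × 1.28 − 0.5 × 1.28²] = 1.08 mA.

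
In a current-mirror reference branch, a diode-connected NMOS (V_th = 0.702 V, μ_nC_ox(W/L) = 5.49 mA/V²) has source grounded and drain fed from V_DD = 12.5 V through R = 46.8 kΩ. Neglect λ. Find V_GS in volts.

V_GS = 1.00 V

With gate tied to drain, V_GS = V_DS ≥ V_GS − V_th, so the device is in saturation.
KCL at the drain: ½ k_n (V_GS − V_th)² = (V_DD − V_GS)/R.
Let x = V_GS − 0.702. Then 128 x² + x − 11.8 = 0, giving x = 0.299 V (positive root), so V_GS = 1 V.
I_D = (V_DD − V_GS)/R = (12.5 − 1) / 46.8 = 0.246 mA.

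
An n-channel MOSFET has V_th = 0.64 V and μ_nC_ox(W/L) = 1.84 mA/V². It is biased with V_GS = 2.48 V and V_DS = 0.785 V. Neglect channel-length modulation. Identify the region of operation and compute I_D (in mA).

Triode; I_D = 2.09 mA

V_ov = V_GS − V_th = 2.48 − 0.64 = 1.84 V.
Since V_DS = 0.785 V < V_ov = 1.84 V, the device is in the triode region.
I_D = k_n [V_ov · V_DS − ½ V_DS²] = 1.84 × [1.84 × 0.785 − 0.5 × 0.785²] = 2.09 mA.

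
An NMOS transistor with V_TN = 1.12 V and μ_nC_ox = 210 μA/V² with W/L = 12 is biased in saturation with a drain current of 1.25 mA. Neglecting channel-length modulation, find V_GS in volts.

V_GS = 2.12 V

k_n = μ_nC_ox · (W/L) = 2.52 mA/V².
In saturation I_D = ½ k_n (V_GS − V_TN)², so V_GS − V_TN = √(2 I_D / k_n) = √(2 × 1.25 / 2.52) = 0.996 V.
V_GS = 1.12 + 0.996 = 2.12 V.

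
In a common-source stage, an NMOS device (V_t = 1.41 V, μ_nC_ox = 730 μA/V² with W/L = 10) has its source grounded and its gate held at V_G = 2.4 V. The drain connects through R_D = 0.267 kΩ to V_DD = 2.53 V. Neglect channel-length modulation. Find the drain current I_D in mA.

I_D = 3.58 mA

V_GS = V_G = 2.4 V, so V_ov = 2.4 − 1.41 = 0.99 V.
k_n = μ_nC_ox · (W/L) = 7.3 mA/V².
Assume saturation: I_D = ½ k_n V_ov² = 0.5 × 7.3 × 0.99² = 3.58 mA, giving V_DS = V_DD − I_D R_D = 2.53 − 3.58 × 0.267 = 1.57 V.
V_DS = 1.57 V ≥ V_ov = 0.99 V, confirming saturation.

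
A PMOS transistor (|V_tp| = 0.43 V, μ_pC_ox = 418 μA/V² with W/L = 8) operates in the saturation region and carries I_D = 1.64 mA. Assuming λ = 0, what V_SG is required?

k_p = μ_pC_ox · (W/L) = 3.344 mA/V².
In saturation I_D = ½ k_p (V_SG − |V_tp|)², so V_SG − |V_tp| = √(2 I_D / k_p) = √(2 × 1.64 / 3.344) = 0.99 V.
V_SG = 0.43 + 0.99 = 1.42 V.

V_SG = 1.42 V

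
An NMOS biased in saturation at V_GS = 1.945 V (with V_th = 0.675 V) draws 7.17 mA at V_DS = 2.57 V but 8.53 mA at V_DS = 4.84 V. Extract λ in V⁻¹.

λ = 0.106 V⁻¹

With V_GS fixed, I_D ∝ (1 + λ V_DS) in saturation, so I_D2/I_D1 = (1 + λ V_DS2)/(1 + λ V_DS1).
8.53/7.17 = 1.19 = (1 + 4.84 λ)/(1 + 2.57 λ).
Solving: λ (I_D1 V_DS2 − I_D2 V_DS1) = I_D2 − I_D1, so λ = (8.53 − 7.17) / (7.17 × 4.84 − 8.53 × 2.57) = 1.36 / 12.8 = 0.106 V⁻¹.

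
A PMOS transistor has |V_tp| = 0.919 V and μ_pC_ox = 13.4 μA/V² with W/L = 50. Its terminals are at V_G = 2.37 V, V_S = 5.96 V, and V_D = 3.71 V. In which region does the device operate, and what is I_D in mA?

Triode; I_D = 2.33 mA

V_SG = V_S − V_G = 5.96 − 2.37 = 3.59 V; V_SD = V_S − V_D = 5.96 − 3.71 = 2.25 V.
k_p = μ_pC_ox · (W/L) = 0.67 mA/V².
V_ov = V_SG − |V_tp| = 3.59 − 0.919 = 2.67 V.
Since V_SD = 2.25 V < V_ov = 2.67 V, the device is in the triode region.
I_D = k_p [V_ov · V_SD − ½ V_SD²] = 0.67 × [2.67 × 2.25 − 0.5 × 2.25²] = 2.33 mA.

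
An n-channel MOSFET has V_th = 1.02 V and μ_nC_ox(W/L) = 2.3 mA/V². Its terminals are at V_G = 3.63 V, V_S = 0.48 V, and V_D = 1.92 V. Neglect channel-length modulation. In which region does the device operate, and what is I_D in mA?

V_GS = V_G − V_S = 3.63 − 0.48 = 3.15 V; V_DS = V_D − V_S = 1.92 − 0.48 = 1.44 V.
V_ov = V_GS − V_th = 3.15 − 1.02 = 2.13 V.
Since V_DS = 1.44 V < V_ov = 2.13 V, the device is in the triode region.
I_D = k_n [V_ov · V_DS − ½ V_DS²] = 2.3 × [2.13 × 1.44 − 0.5 × 1.44²] = 4.67 mA.

Triode; I_D = 4.67 mA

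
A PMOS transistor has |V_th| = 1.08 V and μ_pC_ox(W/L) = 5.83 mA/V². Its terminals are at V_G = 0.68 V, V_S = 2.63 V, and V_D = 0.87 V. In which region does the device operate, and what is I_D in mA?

Saturation; I_D = 2.21 mA

V_SG = V_S − V_G = 2.63 − 0.68 = 1.95 V; V_SD = V_S − V_D = 2.63 − 0.87 = 1.76 V.
V_ov = V_SG − |V_th| = 1.95 − 1.08 = 0.87 V.
Since V_SD = 1.76 V ≥ V_ov = 0.87 V, the device is in saturation.
I_D = ½ k_p V_ov² = 0.5 × 5.83 × 0.87² = 2.21 mA.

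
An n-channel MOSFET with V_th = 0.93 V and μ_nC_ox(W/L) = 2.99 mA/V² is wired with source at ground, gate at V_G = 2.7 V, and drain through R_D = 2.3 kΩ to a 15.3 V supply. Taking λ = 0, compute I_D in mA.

I_D = 4.68 mA

V_GS = V_G = 2.7 V, so V_ov = 2.7 − 0.93 = 1.77 V.
Assume saturation: I_D = ½ k_n V_ov² = 0.5 × 2.99 × 1.77² = 4.68 mA, giving V_DS = V_DD − I_D R_D = 15.3 − 4.68 × 2.3 = 4.53 V.
V_DS = 4.53 V ≥ V_ov = 1.77 V, confirming saturation.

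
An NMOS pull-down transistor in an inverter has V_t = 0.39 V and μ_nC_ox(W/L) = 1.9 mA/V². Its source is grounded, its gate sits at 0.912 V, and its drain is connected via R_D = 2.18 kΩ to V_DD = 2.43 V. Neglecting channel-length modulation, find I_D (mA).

V_GS = V_G = 0.912 V, so V_ov = 0.912 − 0.39 = 0.522 V.
Assume saturation: I_D = ½ k_n V_ov² = 0.5 × 1.9 × 0.522² = 0.259 mA, giving V_DS = V_DD − I_D R_D = 2.43 − 0.259 × 2.18 = 1.87 V.
V_DS = 1.87 V ≥ V_ov = 0.522 V, confirming saturation.

I_D = 0.259 mA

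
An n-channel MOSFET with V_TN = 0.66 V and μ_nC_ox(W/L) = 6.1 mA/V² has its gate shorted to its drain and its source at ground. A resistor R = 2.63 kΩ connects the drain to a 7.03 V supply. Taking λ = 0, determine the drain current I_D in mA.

With gate tied to drain, V_GS = V_DS ≥ V_GS − V_TN, so the device is in saturation.
KCL at the drain: ½ k_n (V_GS − V_TN)² = (V_DD − V_GS)/R.
Let x = V_GS − 0.66. Then 8.02 x² + x − 6.37 = 0, giving x = 0.831 V (positive root), so V_GS = 1.49 V.
I_D = (V_DD − V_GS)/R = (7.03 − 1.49) / 2.63 = 2.11 mA.

I_D = 2.11 mA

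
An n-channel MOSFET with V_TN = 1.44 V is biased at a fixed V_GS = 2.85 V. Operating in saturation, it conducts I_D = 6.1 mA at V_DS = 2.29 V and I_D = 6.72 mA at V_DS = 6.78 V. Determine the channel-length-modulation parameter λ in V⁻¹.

λ = 0.0239 V⁻¹

With V_GS fixed, I_D ∝ (1 + λ V_DS) in saturation, so I_D2/I_D1 = (1 + λ V_DS2)/(1 + λ V_DS1).
6.72/6.1 = 1.102 = (1 + 6.78 λ)/(1 + 2.29 λ).
Solving: λ (I_D1 V_DS2 − I_D2 V_DS1) = I_D2 − I_D1, so λ = (6.72 − 6.1) / (6.1 × 6.78 − 6.72 × 2.29) = 0.62 / 26 = 0.0239 V⁻¹.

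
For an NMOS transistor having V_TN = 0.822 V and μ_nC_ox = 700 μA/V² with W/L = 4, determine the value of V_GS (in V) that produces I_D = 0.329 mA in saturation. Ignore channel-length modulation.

V_GS = 1.31 V

k_n = μ_nC_ox · (W/L) = 2.8 mA/V².
In saturation I_D = ½ k_n (V_GS − V_TN)², so V_GS − V_TN = √(2 I_D / k_n) = √(2 × 0.329 / 2.8) = 0.485 V.
V_GS = 0.822 + 0.485 = 1.31 V.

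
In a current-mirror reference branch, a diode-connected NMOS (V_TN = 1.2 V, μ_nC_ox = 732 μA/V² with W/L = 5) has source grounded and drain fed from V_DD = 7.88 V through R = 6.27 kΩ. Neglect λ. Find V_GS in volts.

V_GS = 1.92 V

With gate tied to drain, V_GS = V_DS ≥ V_GS − V_TN, so the device is in saturation.
k_n = μ_nC_ox · (W/L) = 3.66 mA/V².
KCL at the drain: ½ k_n (V_GS − V_TN)² = (V_DD − V_GS)/R.
Let x = V_GS − 1.2. Then 11.5 x² + x − 6.68 = 0, giving x = 0.721 V (positive root), so V_GS = 1.92 V.
I_D = (V_DD − V_GS)/R = (7.88 − 1.92) / 6.27 = 0.95 mA.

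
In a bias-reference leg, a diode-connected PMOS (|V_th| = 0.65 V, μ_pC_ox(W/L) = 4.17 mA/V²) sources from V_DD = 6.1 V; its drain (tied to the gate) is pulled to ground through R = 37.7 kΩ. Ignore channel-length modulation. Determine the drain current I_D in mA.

With gate tied to drain, V_SG = V_SD ≥ V_SG − |V_th|, so the device is in saturation.
KCL at the drain: ½ k_p (V_SG − |V_th|)² = (V_DD − V_SG)/R.
Let x = V_SG − 0.65. Then 78.6 x² + x − 5.45 = 0, giving x = 0.257 V (positive root), so V_SG = 0.907 V.
I_D = (V_DD − V_SG)/R = (6.1 − 0.907) / 37.7 = 0.138 mA.

I_D = 0.138 mA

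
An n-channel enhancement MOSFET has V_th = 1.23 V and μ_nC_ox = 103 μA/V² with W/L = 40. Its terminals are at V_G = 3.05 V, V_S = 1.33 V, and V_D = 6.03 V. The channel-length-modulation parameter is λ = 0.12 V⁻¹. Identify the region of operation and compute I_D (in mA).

Saturation; I_D = 0.774 mA

V_GS = V_G − V_S = 3.05 − 1.33 = 1.72 V; V_DS = V_D − V_S = 6.03 − 1.33 = 4.7 V.
k_n = μ_nC_ox · (W/L) = 4.12 mA/V².
V_ov = V_GS − V_th = 1.72 − 1.23 = 0.49 V.
Since V_DS = 4.7 V ≥ V_ov = 0.49 V, the device is in saturation.
I_D = ½ k_n V_ov² (1 + λ V_DS) = 0.5 × 4.12 × 0.49² × (1 + 0.12 × 4.7) = 0.774 mA.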